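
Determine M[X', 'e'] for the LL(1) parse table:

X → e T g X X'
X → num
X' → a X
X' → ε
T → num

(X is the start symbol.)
Empty (error entry)

To find M[X', 'e'], we find productions for X' where 'e' is in the predict set (PREDICT(N → α) = (FIRST(α) \ {ε}) ∪ (FOLLOW(N) if α ⇒* ε)).

Relevant sets:
  FOLLOW(X') = { $, 'a' }

X' → a X: PREDICT = { 'a' }
X' → ε: PREDICT = { $, 'a' }

M[X', 'e'] is empty (no production applies)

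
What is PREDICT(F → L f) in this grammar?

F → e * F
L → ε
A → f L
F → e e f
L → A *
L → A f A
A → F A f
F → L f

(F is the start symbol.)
{ 'e', 'f' }

PREDICT(F → L f) = (FIRST(RHS) \ {ε}) ∪ (FOLLOW(F) if ε ∈ FIRST(RHS), i.e. RHS ⇒* ε)
FIRST(L) = { 'e', 'f', ε }
FIRST(L f) = { 'e', 'f' }
ε ∉ FIRST(L f), so FOLLOW(F) is not added.
PREDICT(F → L f) = { 'e', 'f' }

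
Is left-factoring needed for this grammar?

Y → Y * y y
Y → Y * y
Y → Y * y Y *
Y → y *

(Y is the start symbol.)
Left-factoring is needed when two productions for the same non-terminal
share a common prefix on the right-hand side.

Productions for Y:
  Y → Y * y y
  Y → Y * y
  Y → Y * y Y *
  Y → y *

Found common prefix 'Y * y' in productions for Y

Answer: Yes, Y has productions with common prefix 'Y * y'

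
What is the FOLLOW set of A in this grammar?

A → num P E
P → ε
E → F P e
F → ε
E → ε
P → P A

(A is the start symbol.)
{ $, 'e', 'num' }

To compute FOLLOW(A), find every occurrence of A on a right-hand side N → α A β: add FIRST(β) \ {ε}, and if β is empty or nullable also add FOLLOW(N). Iterate to a fixed point.

A is the start symbol, so $ ∈ FOLLOW(A).
In P → P A: A is at the end, add FOLLOW(P)

The FOLLOW sets referred to above (computed the same way, to a fixed point):
  FOLLOW(P) = { $, 'e', 'num' }

Taking the union: FOLLOW(A) = { $, 'e', 'num' }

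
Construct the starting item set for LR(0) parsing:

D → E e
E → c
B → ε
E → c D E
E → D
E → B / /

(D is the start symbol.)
{ [B → .], [D → . E e], [D' → . D], [E → . B / /], [E → . D], [E → . c D E], [E → . c] }

First, augment the grammar with D' → D
I₀ = CLOSURE({ [D' → . D] }):
  [D' → . D] has the dot before D: add [D → . E e]
  [D → . E e] has the dot before E: add [E → . c], [E → . c D E], [E → . D], [E → . B / /]
  [E → . B / /] has the dot before B: add [B → .]
No further items can be added.

I₀ = { [B → .], [D → . E e], [D' → . D], [E → . B / /], [E → . D], [E → . c D E], [E → . c] }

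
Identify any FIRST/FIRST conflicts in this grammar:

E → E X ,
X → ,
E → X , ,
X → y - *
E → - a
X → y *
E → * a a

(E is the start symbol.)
Yes. E → E X ',' / E → X ',' ',' on { ',', 'y' }; E → E X ',' / E → '-' a on { '-' }; E → E X ',' / E → '*' a a on { '*' }; X → y '-' '*' / X → y '*' on { 'y' }

A FIRST/FIRST conflict occurs when two productions N → α and N → β for the same non-terminal have FIRST(α) ∩ FIRST(β) ≠ ∅ (with ε ∈ FIRST of a nullable right-hand side, so two nullable alternatives also conflict).

FIRST sets of the non-terminals at (or reachable through a nullable prefix from) the front of some alternative:
  FIRST(E) = { '*', ',', '-', 'y' }
  FIRST(X) = { ',', 'y' }

Productions for E:
  E → E X ,: FIRST = { '*', ',', '-', 'y' }
  E → X , ,: FIRST = { ',', 'y' }
  E → - a: FIRST = { '-' }
  E → * a a: FIRST = { '*' }
Productions for X:
  X → ,: FIRST = { ',' }
  X → y - *: FIRST = { 'y' }
  X → y *: FIRST = { 'y' }

Conflict for E: E → E X , and E → X , ,
  Overlap: { ',', 'y' }
Conflict for E: E → E X , and E → - a
  Overlap: { '-' }
Conflict for E: E → E X , and E → * a a
  Overlap: { '*' }
Conflict for X: X → y - * and X → y *
  Overlap: { 'y' }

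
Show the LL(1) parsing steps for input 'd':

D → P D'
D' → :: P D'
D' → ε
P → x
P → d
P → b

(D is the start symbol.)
LL(1) parsing maintains a stack (initially the start symbol over $) and the input. At each step: if the stack top is a terminal, match it against the current input token; if it is a non-terminal N, replace it with the RHS of M[N, lookahead] (the unique production whose predict set contains the lookahead).

Stack is shown with the top on the left.

Stack   Input  Action
---------------------
D $     d $    output D → P D'
P D' $  d $    output P → d
d D' $  d $    match 'd'
D' $    $      output D' → ε
$       $      accept

The string is accepted.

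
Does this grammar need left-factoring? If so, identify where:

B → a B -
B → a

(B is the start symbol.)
Yes, B has productions with common prefix 'a'

Left-factoring is needed when two productions for the same non-terminal
share a common prefix on the right-hand side.

Productions for B:
  B → a B -
  B → a

Found common prefix 'a' in productions for B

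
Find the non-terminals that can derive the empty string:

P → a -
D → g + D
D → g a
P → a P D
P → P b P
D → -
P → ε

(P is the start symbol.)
ε-productions: P → ε
So P is immediately nullable.
No further non-terminal can be added: every production for the remaining non-terminals contains a terminal or a non-nullable non-terminal.
Nullable = { 'P' }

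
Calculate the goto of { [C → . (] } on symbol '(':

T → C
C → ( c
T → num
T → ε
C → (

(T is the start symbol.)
GOTO(I, '(') = CLOSURE({ [A → αX.β] : [A → α.Xβ] ∈ I, X = '(' })

Items with dot before '(', with the dot advanced:
  [C → . (] → [C → ( .]
Closure adds nothing (no advanced item has the dot before a non-terminal).

GOTO = { [C → ( .] }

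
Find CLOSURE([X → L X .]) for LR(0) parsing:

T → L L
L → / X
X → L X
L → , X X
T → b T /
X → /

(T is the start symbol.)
{ [X → L X .] }

To compute CLOSURE, for each item [A → α.Bβ] where B is a non-terminal, add [B → .γ] for all productions B → γ; repeat for the newly added items until nothing changes.

Start with: [X → L X .]
The dot is at the end, so nothing is added.

CLOSURE = { [X → L X .] }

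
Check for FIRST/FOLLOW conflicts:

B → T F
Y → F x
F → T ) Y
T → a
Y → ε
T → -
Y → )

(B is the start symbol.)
No FIRST/FOLLOW conflicts.

Nullable non-terminals: Y.
FIRST sets used below: FIRST(F) = { '-', 'a' }

Y: nullable alternative(s) Y → ε; FOLLOW(Y) = { $, 'x' }
  Y → F x: FIRST \ {ε} = { '-', 'a' } — disjoint from FOLLOW(Y)
  Y → ε: FIRST \ {ε} = { } — this is the only nullable alternative, skip
  Y → ): FIRST \ {ε} = { ')' } — disjoint from FOLLOW(Y)

B, F, T have no nullable alternative, so no FIRST/FOLLOW check is needed there.

No FIRST/FOLLOW conflicts found.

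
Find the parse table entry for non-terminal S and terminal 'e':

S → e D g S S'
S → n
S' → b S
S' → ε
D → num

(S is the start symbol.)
To find M[S, 'e'], we find productions for S where 'e' is in the predict set (PREDICT(N → α) = (FIRST(α) \ {ε}) ∪ (FOLLOW(N) if α ⇒* ε)).

S → e D g S S': PREDICT = { 'e' }
  'e' is in predict set, so this production goes in M[S, 'e']
S → n: PREDICT = { 'n' }

M[S, 'e'] = S → e D g S S'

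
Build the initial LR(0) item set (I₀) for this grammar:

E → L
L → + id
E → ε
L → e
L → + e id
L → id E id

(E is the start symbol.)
{ [E → . L], [E → .], [E' → . E], [L → . + e id], [L → . + id], [L → . e], [L → . id E id] }

First, augment the grammar with E' → E
I₀ = CLOSURE({ [E' → . E] }):
  [E' → . E] has the dot before E: add [E → . L], [E → .]
  [E → . L] has the dot before L: add [L → . + id], [L → . e], [L → . + e id], [L → . id E id]
No further items can be added.

I₀ = { [E → . L], [E → .], [E' → . E], [L → . + e id], [L → . + id], [L → . e], [L → . id E id] }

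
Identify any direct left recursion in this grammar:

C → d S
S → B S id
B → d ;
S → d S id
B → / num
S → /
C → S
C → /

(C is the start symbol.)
No direct left recursion

C → d S: starts with d
S → B S id: starts with B
B → d ;: starts with d
S → d S id: starts with d
B → / num: starts with '/'
S → /: starts with '/'
C → S: starts with S
C → /: starts with '/'

No direct left recursion found.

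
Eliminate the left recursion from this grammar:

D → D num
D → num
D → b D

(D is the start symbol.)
D is directly left-recursive. The standard transformation for
  A → A α₁ | ... | A α_m | β₁ | ... | β_n
is
  A  → β₁ A' | ... | β_n A'
  A' → α₁ A' | ... | α_m A' | ε

D → num becomes D → num D'
D → b D becomes D → b D D'
D → D num becomes D' → num D'
Add D' → ε

Resulting grammar:
D → num D'
D → b D D'
D' → num D'
D' → ε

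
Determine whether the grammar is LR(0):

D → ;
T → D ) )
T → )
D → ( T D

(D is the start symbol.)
Augment with D' → D and build the canonical LR(0) collection (I0 = CLOSURE({[D' → . D]}), then GOTO on every symbol after a dot until no new states appear). It has 10 states:
  I0: { [D → . ( T D], [D → . ;], [D' → . D] }  — shift
  I1: { [D → ( . T D], [D → . ( T D], [D → . ;], [T → . )], [T → . D ) )] }  — shift
  I2: { [D → ; .] }  — reduce
  I3: { [D' → D .] }  — accept
  I4: { [T → ) .] }  — reduce
  I5: { [T → D . ) )] }  — shift
  I6: { [D → ( T . D], [D → . ( T D], [D → . ;] }  — shift
  I7: { [D → ( T D .] }  — reduce
  I8: { [T → D ) . )] }  — shift
  I9: { [T → D ) ) .] }  — reduce

Every state is either a pure shift/goto state or contains exactly one complete item and nothing to shift — no conflicts. The grammar is LR(0).

Answer: Yes, the grammar is LR(0)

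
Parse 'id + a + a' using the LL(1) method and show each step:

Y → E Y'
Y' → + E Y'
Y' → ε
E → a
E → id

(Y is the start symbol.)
Stack is shown with the top on the left.

Stack     Input         Action
------------------------------
Y $       id + a + a $  output Y → E Y'
E Y' $    id + a + a $  output E → id
id Y' $   id + a + a $  match 'id'
Y' $      + a + a $     output Y' → + E Y'
+ E Y' $  + a + a $     match '+'
E Y' $    a + a $       output E → a
a Y' $    a + a $       match 'a'
Y' $      + a $         output Y' → + E Y'
+ E Y' $  + a $         match '+'
E Y' $    a $           output E → a
a Y' $    a $           match 'a'
Y' $      $             output Y' → ε
$         $             accept

The string is accepted.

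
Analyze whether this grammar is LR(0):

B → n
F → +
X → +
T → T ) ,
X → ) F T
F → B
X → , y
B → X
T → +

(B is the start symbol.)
Augment with B' → B and build the canonical LR(0) collection (I0 = CLOSURE({[B' → . B]}), then GOTO on every symbol after a dot until no new states appear). It has 15 states:
  I0: { [B → . X], [B → . n], [B' → . B], [X → . ) F T], [X → . +], [X → . , y] }  — shift
  I1: { [B → . X], [B → . n], [F → . +], [F → . B], [X → ) . F T], [X → . ) F T], [X → . +], [X → . , y] }  — shift
  I2: { [X → + .] }  — reduce
  I3: { [X → , . y] }  — shift
  I4: { [B' → B .] }  — accept
  I5: { [B → X .] }  — reduce
  I6: { [B → n .] }  — reduce
  I7: { [X → , y .] }  — reduce
  I8: { [F → + .], [X → + .] }  — 2 reduces
  I9: { [F → B .] }  — reduce
  I10: { [T → . +], [T → . T ) ,], [X → ) F . T] }  — shift
  I11: { [T → + .] }  — reduce
  I12: { [T → T . ) ,], [X → ) F T .] }  — shift, reduce
  I13: { [T → T ) . ,] }  — shift
  I14: { [T → T ) , .] }  — reduce

Conflict in state I8:
  Reduce-reduce conflict: [F → + .] and [X → + .]
So the grammar is NOT LR(0).

Answer: No. Reduce-reduce conflict: [F → + .] and [X → + .]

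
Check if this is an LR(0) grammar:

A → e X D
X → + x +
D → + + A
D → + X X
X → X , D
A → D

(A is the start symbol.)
No. Shift-reduce conflict between [D → + X X .] and [X → X . , D]

A grammar is LR(0) if no state in the canonical LR(0) collection has:
  - both a shift item (dot before a terminal) and a complete item (shift-reduce conflict), or
  - two or more complete items (reduce-reduce conflict; the accept item [A' → A .] counts as a complete item here).

Augment with A' → A and build the canonical LR(0) collection (I0 = CLOSURE({[A' → . A]}), then GOTO on every symbol after a dot until no new states appear). It has 16 states:
  I0: { [A → . D], [A → . e X D], [A' → . A], [D → . + + A], [D → . + X X] }  — shift
  I1: { [D → + . + A], [D → + . X X], [X → . + x +], [X → . X , D] }  — shift
  I2: { [A' → A .] }  — accept
  I3: { [A → D .] }  — reduce
  I4: { [A → e . X D], [X → . + x +], [X → . X , D] }  — shift
  I5: { [X → + . x +] }  — shift
  I6: { [A → e X . D], [D → . + + A], [D → . + X X], [X → X . , D] }  — shift
  I7: { [D → . + + A], [D → . + X X], [X → X , . D] }  — shift
  I8: { [A → e X D .] }  — reduce
  I9: { [X → X , D .] }  — reduce
  I10: { [X → + x . +] }  — shift
  I11: { [X → + x + .] }  — reduce
  I12: { [A → . D], [A → . e X D], [D → + + . A], [D → . + + A], [D → . + X X], [X → + . x +] }  — shift
  I13: { [D → + X . X], [X → . + x +], [X → . X , D], [X → X . , D] }  — shift
  I14: { [D → + X X .], [X → X . , D] }  — shift, reduce
  I15: { [D → + + A .] }  — reduce

Conflict in state I14:
  Shift-reduce conflict between [D → + X X .] and [X → X . , D]
So the grammar is NOT LR(0).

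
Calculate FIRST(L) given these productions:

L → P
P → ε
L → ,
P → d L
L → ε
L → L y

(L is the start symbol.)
To compute FIRST(L), examine every production with L on the left-hand side, reading each right-hand side left to right until a non-nullable symbol is reached.

FIRST sets of the other non-terminals involved (by the same procedure, iterated to a fixed point):
  FIRST(P) = { 'd', ε }

From L → P:
  - P is a non-terminal: add FIRST(P) \ {ε} = { 'd' }
    P is nullable and nothing follows, so the whole right-hand side can vanish: ε ∈ FIRST(L)
From L → ,:
  - ',' is a terminal: add ',' and stop
From L → ε:
  - ε-production, so ε ∈ FIRST(L)
From L → L y:
  - L is the symbol being defined: contributes nothing new
    L is nullable, so continue to the next symbol
  - y is a terminal: add 'y' and stop

Collecting: FIRST(L) = { ',', 'd', 'y', ε }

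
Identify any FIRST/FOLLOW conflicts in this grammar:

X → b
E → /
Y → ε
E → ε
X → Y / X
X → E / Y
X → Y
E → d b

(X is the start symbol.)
Yes. E → '/' with FOLLOW(E) on { '/' }

A FIRST/FOLLOW conflict occurs when a non-terminal N has a nullable alternative N → β (β ⇒* ε) and another alternative N → α with FIRST(α) ∩ FOLLOW(N) ≠ ∅: on such a lookahead the parser cannot decide between expanding α and letting N vanish via β.

Nullable non-terminals: E, X, Y.
FIRST sets used below: FIRST(Y) = { ε }, FIRST(E) = { '/', 'd', ε }

E: nullable alternative(s) E → ε; FOLLOW(E) = { '/' }
  E → /: FIRST \ {ε} = { '/' } — overlaps FOLLOW(E) on { '/' }: CONFLICT
  E → ε: FIRST \ {ε} = { } — this is the only nullable alternative, skip
  E → d b: FIRST \ {ε} = { 'd' } — disjoint from FOLLOW(E)

X: nullable alternative(s) X → Y; FOLLOW(X) = { $ }
  X → b: FIRST \ {ε} = { 'b' } — disjoint from FOLLOW(X)
  X → Y / X: FIRST \ {ε} = { '/' } — disjoint from FOLLOW(X)
  X → E / Y: FIRST \ {ε} = { '/', 'd' } — disjoint from FOLLOW(X)
  X → Y: FIRST \ {ε} = { } — this is the only nullable alternative, skip
Y has a nullable alternative but only one production, so nothing to check.

So the grammar has 1 FIRST/FOLLOW conflict (marked CONFLICT above).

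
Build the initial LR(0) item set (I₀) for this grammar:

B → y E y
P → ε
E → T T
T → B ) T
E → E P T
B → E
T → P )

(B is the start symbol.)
First, augment the grammar with B' → B
I₀ = CLOSURE({ [B' → . B] }):
  [B' → . B] has the dot before B: add [B → . y E y], [B → . E]
  [B → . E] has the dot before E: add [E → . T T], [E → . E P T]
  [E → . T T] has the dot before T: add [T → . B ) T], [T → . P )]
  [T → . P )] has the dot before P: add [P → .]
No further items can be added.

I₀ = { [B → . E], [B → . y E y], [B' → . B], [E → . E P T], [E → . T T], [P → .], [T → . B ) T], [T → . P )] }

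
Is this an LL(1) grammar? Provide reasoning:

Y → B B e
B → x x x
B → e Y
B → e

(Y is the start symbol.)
No. Predict set conflict for B: { 'e' }

For B:
  PREDICT(B → x x x) = { 'x' }
  PREDICT(B → e Y) = { 'e' }
  PREDICT(B → e) = { 'e' }
Y has a single production, so nothing to check there.

Conflict found: Predict set conflict for B: { 'e' }
The grammar is NOT LL(1).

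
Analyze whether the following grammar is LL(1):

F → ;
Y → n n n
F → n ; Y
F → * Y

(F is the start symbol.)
A grammar is LL(1) if for each non-terminal N with multiple productions, the predict sets of those productions are pairwise disjoint, where PREDICT(N → α) = (FIRST(α) \ {ε}) ∪ (FOLLOW(N) if α ⇒* ε).

For F:
  PREDICT(F → ';') = { ';' }
  PREDICT(F → n ';' Y) = { 'n' }
  PREDICT(F → '*' Y) = { '*' }
Y has a single production, so nothing to check there.

All predict sets are disjoint. The grammar IS LL(1).

Answer: Yes, the grammar is LL(1).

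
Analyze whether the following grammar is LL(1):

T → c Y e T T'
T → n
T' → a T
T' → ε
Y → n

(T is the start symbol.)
Relevant sets:
  FOLLOW(T') = { $, 'a' }

For T:
  PREDICT(T → c Y e T T') = { 'c' }
  PREDICT(T → n) = { 'n' }
For T':
  PREDICT(T' → a T) = { 'a' }
  PREDICT(T' → ε) = { $, 'a' }
Y has a single production, so nothing to check there.

Conflict found: Predict set conflict for T': { 'a' }
The grammar is NOT LL(1).

Answer: No. Predict set conflict for T': { 'a' }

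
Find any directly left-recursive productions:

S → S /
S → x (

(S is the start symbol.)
Yes, S is left-recursive

Direct left recursion occurs when N → N α for some non-terminal N (the right-hand side begins with the left-hand side itself).

S → S /: LEFT RECURSIVE (starts with S)
S → x (: starts with x

The grammar has direct left recursion on: S.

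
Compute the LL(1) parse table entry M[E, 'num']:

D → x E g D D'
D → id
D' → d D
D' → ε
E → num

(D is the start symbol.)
To find M[E, 'num'], we find productions for E where 'num' is in the predict set (PREDICT(N → α) = (FIRST(α) \ {ε}) ∪ (FOLLOW(N) if α ⇒* ε)).

E → num: PREDICT = { 'num' }
  'num' is in predict set, so this production goes in M[E, 'num']

M[E, 'num'] = E → num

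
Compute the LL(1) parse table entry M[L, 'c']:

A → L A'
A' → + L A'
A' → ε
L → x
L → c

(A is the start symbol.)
To find M[L, 'c'], we find productions for L where 'c' is in the predict set (PREDICT(N → α) = (FIRST(α) \ {ε}) ∪ (FOLLOW(N) if α ⇒* ε)).

L → x: PREDICT = { 'x' }
L → c: PREDICT = { 'c' }
  'c' is in predict set, so this production goes in M[L, 'c']

M[L, 'c'] = L → c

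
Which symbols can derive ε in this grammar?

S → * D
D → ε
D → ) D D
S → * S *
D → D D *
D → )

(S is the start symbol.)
{ 'D' }

ε-productions: D → ε
So D is immediately nullable.
No further non-terminal can be added: every production for the remaining non-terminals contains a terminal or a non-nullable non-terminal.
Nullable = { 'D' }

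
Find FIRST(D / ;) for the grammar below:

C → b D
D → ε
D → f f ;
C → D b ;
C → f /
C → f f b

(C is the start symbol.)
FIRST sets of the non-terminals involved (from the grammar, by fixed-point iteration):
  FIRST(D) = { 'f', ε }

To compute FIRST(D / ;), process the symbols left to right:
Symbol D is a non-terminal. Add FIRST(D) \ {ε} = { 'f' }
D is nullable (ε ∈ FIRST(D)), continue to the next symbol.
Symbol / is a terminal. Add '/' and stop.
FIRST(D / ;) = { '/', 'f' }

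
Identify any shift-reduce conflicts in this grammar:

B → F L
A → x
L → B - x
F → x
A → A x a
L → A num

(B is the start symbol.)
A shift-reduce conflict occurs when an LR(0) state has both:
  - a complete (reduce) item [A → α .] (dot at the end), and
  - a shift item [B → β . c γ] (dot before a terminal).

Augment with B' → B and build the canonical LR(0) collection (I0 = CLOSURE({[B' → . B]}), then GOTO on every symbol after a dot until no new states appear). It has 13 states:
  I0: { [B → . F L], [B' → . B], [F → . x] }  — shift
  I1: { [B' → B .] }  — accept
  I2: { [A → . A x a], [A → . x], [B → . F L], [B → F . L], [F → . x], [L → . A num], [L → . B - x] }  — shift
  I3: { [F → x .] }  — reduce
  I4: { [A → A . x a], [L → A . num] }  — shift
  I5: { [L → B . - x] }  — shift
  I6: { [B → F L .] }  — reduce
  I7: { [A → x .], [F → x .] }  — 2 reduces
  I8: { [L → B - . x] }  — shift
  I9: { [L → B - x .] }  — reduce
  I10: { [L → A num .] }  — reduce
  I11: { [A → A x . a] }  — shift
  I12: { [A → A x a .] }  — reduce

No state contains both a complete item and a shift item.

Answer: No shift-reduce conflicts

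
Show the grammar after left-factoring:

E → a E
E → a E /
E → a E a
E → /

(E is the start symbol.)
E → a E E'
E' → ε
E' → /
E' → a
E → /

Left-factoring transforms A → αβ₁ | αβ₂ into A → αA' and A' → β₁ | β₂
(α is the longest common prefix among the alternatives). Repeat until
no nonterminal has two alternatives with a common prefix.

Round 1: E has alternatives sharing prefix 'a E'. Introduce E': E → a E E'
  Add: E' → ε
  Add: E' → /
  Add: E' → a

No remaining common prefixes — done.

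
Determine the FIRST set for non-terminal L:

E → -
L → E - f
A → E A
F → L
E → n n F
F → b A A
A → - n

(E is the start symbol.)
To compute FIRST(L), examine every production with L on the left-hand side, reading each right-hand side left to right until a non-nullable symbol is reached.

FIRST sets of the other non-terminals involved (by the same procedure, iterated to a fixed point):
  FIRST(E) = { '-', 'n' }

From L → E - f:
  - E is a non-terminal: add FIRST(E) \ {ε} = { '-', 'n' }
    E is not nullable, so stop

Collecting: FIRST(L) = { '-', 'n' }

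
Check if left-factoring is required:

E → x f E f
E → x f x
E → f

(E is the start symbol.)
Yes, E has productions with common prefix 'x f'

Left-factoring is needed when two productions for the same non-terminal
share a common prefix on the right-hand side.

Productions for E:
  E → x f E f
  E → x f x
  E → f

Found common prefix 'x f' in productions for E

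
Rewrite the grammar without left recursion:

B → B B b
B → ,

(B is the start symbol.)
B is directly left-recursive. The standard transformation for
  A → A α₁ | ... | A α_m | β₁ | ... | β_n
is
  A  → β₁ A' | ... | β_n A'
  A' → α₁ A' | ... | α_m A' | ε

B → , becomes B → , B'
B → B B b becomes B' → B b B'
Add B' → ε

Resulting grammar:
B → , B'
B' → B b B'
B' → ε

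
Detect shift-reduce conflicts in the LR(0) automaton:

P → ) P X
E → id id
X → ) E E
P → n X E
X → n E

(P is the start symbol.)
No shift-reduce conflicts

A shift-reduce conflict occurs when an LR(0) state has both:
  - a complete (reduce) item [A → α .] (dot at the end), and
  - a shift item [B → β . c γ] (dot before a terminal).

Augment with P' → P and build the canonical LR(0) collection (I0 = CLOSURE({[P' → . P]}), then GOTO on every symbol after a dot until no new states appear). It has 15 states:
  I0: { [P → . ) P X], [P → . n X E], [P' → . P] }  — shift
  I1: { [P → ) . P X], [P → . ) P X], [P → . n X E] }  — shift
  I2: { [P' → P .] }  — accept
  I3: { [P → n . X E], [X → . ) E E], [X → . n E] }  — shift
  I4: { [E → . id id], [X → ) . E E] }  — shift
  I5: { [E → . id id], [P → n X . E] }  — shift
  I6: { [E → . id id], [X → n . E] }  — shift
  I7: { [X → n E .] }  — reduce
  I8: { [E → id . id] }  — shift
  I9: { [E → id id .] }  — reduce
  I10: { [P → n X E .] }  — reduce
  I11: { [E → . id id], [X → ) E . E] }  — shift
  I12: { [X → ) E E .] }  — reduce
  I13: { [P → ) P . X], [X → . ) E E], [X → . n E] }  — shift
  I14: { [P → ) P X .] }  — reduce

No state contains both a complete item and a shift item.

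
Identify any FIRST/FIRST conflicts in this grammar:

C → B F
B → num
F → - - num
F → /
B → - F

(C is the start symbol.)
No FIRST/FIRST conflicts.

A FIRST/FIRST conflict occurs when two productions N → α and N → β for the same non-terminal have FIRST(α) ∩ FIRST(β) ≠ ∅ (with ε ∈ FIRST of a nullable right-hand side, so two nullable alternatives also conflict).

Productions for B:
  B → num: FIRST = { 'num' }
  B → - F: FIRST = { '-' }
Productions for F:
  F → - - num: FIRST = { '-' }
  F → /: FIRST = { '/' }
C has only one production, so no FIRST/FIRST conflict is possible there.

All alternatives of each non-terminal have pairwise disjoint FIRST sets.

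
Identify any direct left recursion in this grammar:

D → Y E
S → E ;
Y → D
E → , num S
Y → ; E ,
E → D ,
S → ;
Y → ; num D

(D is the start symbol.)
No direct left recursion

Direct left recursion occurs when N → N α for some non-terminal N (the right-hand side begins with the left-hand side itself).

D → Y E: starts with Y
S → E ;: starts with E
Y → D: starts with D
E → , num S: starts with ','
Y → ; E ,: starts with ';'
E → D ,: starts with D
S → ;: starts with ';'
Y → ; num D: starts with ';'

No direct left recursion found.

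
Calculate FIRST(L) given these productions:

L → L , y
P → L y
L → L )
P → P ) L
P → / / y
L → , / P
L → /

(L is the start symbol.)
To compute FIRST(L), examine every production with L on the left-hand side, reading each right-hand side left to right until a non-nullable symbol is reached.

From L → L , y:
  - L is the symbol being defined: contributes nothing new
    L is not nullable, so stop
From L → L ):
  - L is the symbol being defined: contributes nothing new
    L is not nullable, so stop
From L → , / P:
  - ',' is a terminal: add ',' and stop
From L → /:
  - '/' is a terminal: add '/' and stop

Collecting: FIRST(L) = { ',', '/' }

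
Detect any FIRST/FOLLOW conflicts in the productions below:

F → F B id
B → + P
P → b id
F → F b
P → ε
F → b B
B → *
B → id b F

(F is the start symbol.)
Nullable non-terminals: P.

P: nullable alternative(s) P → ε; FOLLOW(P) = { $, '*', '+', 'b', 'id' }
  P → b id: FIRST \ {ε} = { 'b' } — overlaps FOLLOW(P) on { 'b' }: CONFLICT
  P → ε: FIRST \ {ε} = { } — this is the only nullable alternative, skip

B, F have no nullable alternative, so no FIRST/FOLLOW check is needed there.

So the grammar has 1 FIRST/FOLLOW conflict (marked CONFLICT above).

Answer: Yes. P → b id with FOLLOW(P) on { 'b' }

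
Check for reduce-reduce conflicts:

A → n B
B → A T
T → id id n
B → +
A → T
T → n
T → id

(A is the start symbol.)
A reduce-reduce conflict occurs when an LR(0) state has two complete items [A → α .] and [B → β .] — both call for a reduction, and with no lookahead the parser cannot choose between them.

Augment with A' → A and build the canonical LR(0) collection (I0 = CLOSURE({[A' → . A]}), then GOTO on every symbol after a dot until no new states appear). It has 12 states:
  I0: { [A → . T], [A → . n B], [A' → . A], [T → . id id n], [T → . id], [T → . n] }  — shift
  I1: { [A' → A .] }  — accept
  I2: { [A → T .] }  — reduce
  I3: { [T → id . id n], [T → id .] }  — shift, reduce
  I4: { [A → . T], [A → . n B], [A → n . B], [B → . +], [B → . A T], [T → . id id n], [T → . id], [T → . n], [T → n .] }  — shift, reduce
  I5: { [B → + .] }  — reduce
  I6: { [B → A . T], [T → . id id n], [T → . id], [T → . n] }  — shift
  I7: { [A → n B .] }  — reduce
  I8: { [B → A T .] }  — reduce
  I9: { [T → n .] }  — reduce
  I10: { [T → id id . n] }  — shift
  I11: { [T → id id n .] }  — reduce

No state contains more than one complete item.

Answer: No reduce-reduce conflicts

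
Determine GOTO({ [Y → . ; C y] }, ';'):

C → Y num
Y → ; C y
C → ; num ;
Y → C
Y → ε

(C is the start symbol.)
{ [C → . ; num ;], [C → . Y num], [Y → . ; C y], [Y → . C], [Y → .], [Y → ; . C y] }

GOTO(I, ';') = CLOSURE({ [A → αX.β] : [A → α.Xβ] ∈ I, X = ';' })

Items with dot before ';', with the dot advanced:
  [Y → . ; C y] → [Y → ; . C y]
Closure of the advanced items:
  [Y → ; . C y] has the dot before C: add [C → . Y num], [C → . ; num ;]
  [C → . Y num] has the dot before Y: add [Y → . ; C y], [Y → . C], [Y → .]

GOTO = { [C → . ; num ;], [C → . Y num], [Y → . ; C y], [Y → . C], [Y → .], [Y → ; . C y] }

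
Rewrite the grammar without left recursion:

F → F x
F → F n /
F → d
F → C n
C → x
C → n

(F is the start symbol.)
F is directly left-recursive. The standard transformation for
  A → A α₁ | ... | A α_m | β₁ | ... | β_n
is
  A  → β₁ A' | ... | β_n A'
  A' → α₁ A' | ... | α_m A' | ε

F → d becomes F → d F'
F → C n becomes F → C n F'
F → F x becomes F' → x F'
F → F n / becomes F' → n / F'
Add F' → ε

Productions for other non-terminals are unchanged:
  C → x
  C → n

Resulting grammar:
F → d F'
F → C n F'
F' → x F'
F' → n / F'
F' → ε
C → x
C → n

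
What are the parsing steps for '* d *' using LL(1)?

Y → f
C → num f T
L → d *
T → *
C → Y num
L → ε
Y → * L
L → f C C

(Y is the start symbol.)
LL(1) parsing maintains a stack (initially the start symbol over $) and the input. At each step: if the stack top is a terminal, match it against the current input token; if it is a non-terminal N, replace it with the RHS of M[N, lookahead] (the unique production whose predict set contains the lookahead).

Stack is shown with the top on the left.

Stack  Input    Action
----------------------
Y $    * d * $  output Y → * L
* L $  * d * $  match '*'
L $    d * $    output L → d *
d * $  d * $    match 'd'
* $    * $      match '*'
$      $        accept

The string is accepted.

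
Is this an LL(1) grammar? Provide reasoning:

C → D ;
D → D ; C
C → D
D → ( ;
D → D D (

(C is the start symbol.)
No. Predict set conflict for C: { '(' }

Relevant sets:
  FIRST(D) = { '(' }

For C:
  PREDICT(C → D ';') = { '(' }
  PREDICT(C → D) = { '(' }
For D:
  PREDICT(D → D ';' C) = { '(' }
  PREDICT(D → '(' ';') = { '(' }
  PREDICT(D → D D '(') = { '(' }

Conflict found: Predict set conflict for C: { '(' }
The grammar is NOT LL(1).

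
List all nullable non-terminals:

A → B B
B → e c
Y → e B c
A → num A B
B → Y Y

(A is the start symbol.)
None

There are no ε-productions, so no non-terminal can derive ε.
No non-terminals are nullable.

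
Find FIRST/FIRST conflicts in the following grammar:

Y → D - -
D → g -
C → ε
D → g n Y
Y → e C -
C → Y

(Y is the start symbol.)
FIRST sets of the non-terminals at (or reachable through a nullable prefix from) the front of some alternative:
  FIRST(D) = { 'g' }
  FIRST(Y) = { 'e', 'g' }

Productions for Y:
  Y → D - -: FIRST = { 'g' }
  Y → e C -: FIRST = { 'e' }
Productions for D:
  D → g -: FIRST = { 'g' }
  D → g n Y: FIRST = { 'g' }
Productions for C:
  C → ε: FIRST = { ε }
  C → Y: FIRST = { 'e', 'g' }

Conflict for D: D → g - and D → g n Y
  Overlap: { 'g' }

Answer: Yes. D → g '-' / D → g n Y on { 'g' }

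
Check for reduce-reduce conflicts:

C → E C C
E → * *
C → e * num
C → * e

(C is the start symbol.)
A reduce-reduce conflict occurs when an LR(0) state has two complete items [A → α .] and [B → β .] — both call for a reduction, and with no lookahead the parser cannot choose between them.

Augment with C' → C and build the canonical LR(0) collection (I0 = CLOSURE({[C' → . C]}), then GOTO on every symbol after a dot until no new states appear). It has 11 states:
  I0: { [C → . * e], [C → . E C C], [C → . e * num], [C' → . C], [E → . * *] }  — shift
  I1: { [C → * . e], [E → * . *] }  — shift
  I2: { [C' → C .] }  — accept
  I3: { [C → . * e], [C → . E C C], [C → . e * num], [C → E . C C], [E → . * *] }  — shift
  I4: { [C → e . * num] }  — shift
  I5: { [C → e * . num] }  — shift
  I6: { [C → e * num .] }  — reduce
  I7: { [C → . * e], [C → . E C C], [C → . e * num], [C → E C . C], [E → . * *] }  — shift
  I8: { [C → E C C .] }  — reduce
  I9: { [E → * * .] }  — reduce
  I10: { [C → * e .] }  — reduce

No state contains more than one complete item.

Answer: No reduce-reduce conflicts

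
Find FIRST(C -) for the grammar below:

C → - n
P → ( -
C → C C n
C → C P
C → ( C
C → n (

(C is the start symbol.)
FIRST sets of the non-terminals involved (from the grammar, by fixed-point iteration):
  FIRST(C) = { '(', '-', 'n' }

To compute FIRST(C -), process the symbols left to right:
Symbol C is a non-terminal. Add FIRST(C) \ {ε} = { '(', '-', 'n' }
C is not nullable (ε ∉ FIRST(C)), so stop here.
FIRST(C -) = { '(', '-', 'n' }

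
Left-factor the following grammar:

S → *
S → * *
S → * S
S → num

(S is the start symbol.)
S → * S'
S' → ε
S' → *
S' → S
S → num

Left-factoring transforms A → αβ₁ | αβ₂ into A → αA' and A' → β₁ | β₂
(α is the longest common prefix among the alternatives). Repeat until
no nonterminal has two alternatives with a common prefix.

Round 1: S has alternatives sharing prefix '*'. Introduce S': S → * S'
  Add: S' → ε
  Add: S' → *
  Add: S' → S

No remaining common prefixes — done.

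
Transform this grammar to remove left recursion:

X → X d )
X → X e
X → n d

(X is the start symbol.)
X is directly left-recursive. The standard transformation for
  A → A α₁ | ... | A α_m | β₁ | ... | β_n
is
  A  → β₁ A' | ... | β_n A'
  A' → α₁ A' | ... | α_m A' | ε

X → n d becomes X → n d X'
X → X d ) becomes X' → d ) X'
X → X e becomes X' → e X'
Add X' → ε

Resulting grammar:
X → n d X'
X' → d ) X'
X' → e X'
X' → ε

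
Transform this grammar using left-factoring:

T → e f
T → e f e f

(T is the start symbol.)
Left-factoring transforms A → αβ₁ | αβ₂ into A → αA' and A' → β₁ | β₂
(α is the longest common prefix among the alternatives). Repeat until
no nonterminal has two alternatives with a common prefix.

Round 1: T has alternatives sharing prefix 'e f'. Introduce T': T → e f T'
  Add: T' → ε
  Add: T' → e f

No remaining common prefixes — done.

Resulting grammar:
T → e f T'
T' → ε
T' → e f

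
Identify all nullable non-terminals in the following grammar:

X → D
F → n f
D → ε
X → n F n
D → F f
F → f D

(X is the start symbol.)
A non-terminal is nullable if it can derive ε (the empty string): either it has an ε-production, or it has a production whose right-hand side consists entirely of nullable non-terminals.

ε-productions: D → ε
So D is immediately nullable.
X → D: every symbol on the right is nullable, so X is nullable too.
No further non-terminal can be added: every production for the remaining non-terminals contains a terminal or a non-nullable non-terminal.
Nullable = { 'D', 'X' }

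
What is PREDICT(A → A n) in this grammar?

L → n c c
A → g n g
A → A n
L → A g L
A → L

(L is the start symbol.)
{ 'g', 'n' }

PREDICT(A → A n) = (FIRST(RHS) \ {ε}) ∪ (FOLLOW(A) if ε ∈ FIRST(RHS), i.e. RHS ⇒* ε)
FIRST(A) = { 'g', 'n' }
FIRST(A n) = { 'g', 'n' }
ε ∉ FIRST(A n), so FOLLOW(A) is not added.
PREDICT(A → A n) = { 'g', 'n' }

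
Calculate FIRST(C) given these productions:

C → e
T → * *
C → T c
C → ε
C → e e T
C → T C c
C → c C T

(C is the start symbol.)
To compute FIRST(C), examine every production with C on the left-hand side, reading each right-hand side left to right until a non-nullable symbol is reached.

FIRST sets of the other non-terminals involved (by the same procedure, iterated to a fixed point):
  FIRST(T) = { '*' }

From C → e:
  - e is a terminal: add 'e' and stop
From C → T c:
  - T is a non-terminal: add FIRST(T) \ {ε} = { '*' }
    T is not nullable, so stop
From C → ε:
  - ε-production, so ε ∈ FIRST(C)
From C → e e T:
  - e is a terminal: add 'e' and stop
From C → T C c:
  - T is a non-terminal: add FIRST(T) \ {ε} = { '*' }
    T is not nullable, so stop
From C → c C T:
  - c is a terminal: add 'c' and stop

Collecting: FIRST(C) = { '*', 'c', 'e', ε }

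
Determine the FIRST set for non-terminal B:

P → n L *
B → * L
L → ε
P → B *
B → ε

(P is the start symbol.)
{ '*', ε }

To compute FIRST(B), examine every production with B on the left-hand side, reading each right-hand side left to right until a non-nullable symbol is reached.

From B → * L:
  - '*' is a terminal: add '*' and stop
From B → ε:
  - ε-production, so ε ∈ FIRST(B)

Collecting: FIRST(B) = { '*', ε }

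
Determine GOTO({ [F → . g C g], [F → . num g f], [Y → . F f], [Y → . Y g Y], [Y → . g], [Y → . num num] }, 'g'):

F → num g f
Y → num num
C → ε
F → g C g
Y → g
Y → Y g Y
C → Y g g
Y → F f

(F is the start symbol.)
GOTO(I, 'g') = CLOSURE({ [A → αX.β] : [A → α.Xβ] ∈ I, X = 'g' })

Items with dot before 'g', with the dot advanced:
  [F → . g C g] → [F → g . C g]
  [Y → . g] → [Y → g .]
Closure of the advanced items:
  [F → g . C g] has the dot before C: add [C → .], [C → . Y g g]
  [C → . Y g g] has the dot before Y: add [Y → . num num], [Y → . g], [Y → . Y g Y], [Y → . F f]
  [Y → . F f] has the dot before F: add [F → . num g f], [F → . g C g]

GOTO = { [C → . Y g g], [C → .], [F → . g C g], [F → . num g f], [F → g . C g], [Y → . F f], [Y → . Y g Y], [Y → . g], [Y → . num num], [Y → g .] }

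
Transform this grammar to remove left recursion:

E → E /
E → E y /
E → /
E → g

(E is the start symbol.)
E is directly left-recursive. The standard transformation for
  A → A α₁ | ... | A α_m | β₁ | ... | β_n
is
  A  → β₁ A' | ... | β_n A'
  A' → α₁ A' | ... | α_m A' | ε

E → / becomes E → / E'
E → g becomes E → g E'
E → E / becomes E' → / E'
E → E y / becomes E' → y / E'
Add E' → ε

Resulting grammar:
E → / E'
E → g E'
E' → / E'
E' → y / E'
E' → ε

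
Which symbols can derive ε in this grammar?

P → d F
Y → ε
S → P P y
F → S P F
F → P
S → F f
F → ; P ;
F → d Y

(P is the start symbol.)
A non-terminal is nullable if it can derive ε (the empty string): either it has an ε-production, or it has a production whose right-hand side consists entirely of nullable non-terminals.

ε-productions: Y → ε
So Y is immediately nullable.
No further non-terminal can be added: every production for the remaining non-terminals contains a terminal or a non-nullable non-terminal.
Nullable = { 'Y' }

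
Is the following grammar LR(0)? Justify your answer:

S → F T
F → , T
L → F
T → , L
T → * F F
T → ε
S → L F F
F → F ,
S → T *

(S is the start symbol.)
No. Shift-reduce conflict between [T → .] and [F → . , T]

A grammar is LR(0) if no state in the canonical LR(0) collection has:
  - both a shift item (dot before a terminal) and a complete item (shift-reduce conflict), or
  - two or more complete items (reduce-reduce conflict; the accept item [S' → S .] counts as a complete item here).

Augment with S' → S and build the canonical LR(0) collection (I0 = CLOSURE({[S' → . S]}), then GOTO on every symbol after a dot until no new states appear). It has 21 states:
  I0: { [F → . , T], [F → . F ,], [L → . F], [S → . F T], [S → . L F F], [S → . T *], [S' → . S], [T → . * F F], [T → . , L], [T → .] }  — shift, reduce
  I1: { [F → . , T], [F → . F ,], [T → * . F F] }  — shift
  I2: { [F → , . T], [F → . , T], [F → . F ,], [L → . F], [T → , . L], [T → . * F F], [T → . , L], [T → .] }  — shift, reduce
  I3: { [F → F . ,], [L → F .], [S → F . T], [T → . * F F], [T → . , L], [T → .] }  — shift, 2 reduces
  I4: { [F → . , T], [F → . F ,], [S → L . F F] }  — shift
  I5: { [S' → S .] }  — accept
  I6: { [S → T . *] }  — shift
  I7: { [S → T * .] }  — reduce
  I8: { [F → , . T], [T → . * F F], [T → . , L], [T → .] }  — shift, reduce
  I9: { [F → . , T], [F → . F ,], [F → F . ,], [S → L F . F] }  — shift
  I10: { [F → , . T], [F → F , .], [T → . * F F], [T → . , L], [T → .] }  — shift, 2 reduces
  I11: { [F → F . ,], [S → L F F .] }  — shift, reduce
  I12: { [F → F , .] }  — reduce
  I13: { [F → . , T], [F → . F ,], [L → . F], [T → , . L] }  — shift
  I14: { [F → , T .] }  — reduce
  I15: { [F → F . ,], [L → F .] }  — shift, reduce
  I16: { [T → , L .] }  — reduce
  I17: { [F → . , T], [F → . F ,], [F → F , .], [L → . F], [T → , . L] }  — shift, reduce
  I18: { [S → F T .] }  — reduce
  I19: { [F → . , T], [F → . F ,], [F → F . ,], [T → * F . F] }  — shift
  I20: { [F → F . ,], [T → * F F .] }  — shift, reduce

Conflict in state I0:
  Shift-reduce conflict between [T → .] and [F → . , T]
So the grammar is NOT LR(0).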